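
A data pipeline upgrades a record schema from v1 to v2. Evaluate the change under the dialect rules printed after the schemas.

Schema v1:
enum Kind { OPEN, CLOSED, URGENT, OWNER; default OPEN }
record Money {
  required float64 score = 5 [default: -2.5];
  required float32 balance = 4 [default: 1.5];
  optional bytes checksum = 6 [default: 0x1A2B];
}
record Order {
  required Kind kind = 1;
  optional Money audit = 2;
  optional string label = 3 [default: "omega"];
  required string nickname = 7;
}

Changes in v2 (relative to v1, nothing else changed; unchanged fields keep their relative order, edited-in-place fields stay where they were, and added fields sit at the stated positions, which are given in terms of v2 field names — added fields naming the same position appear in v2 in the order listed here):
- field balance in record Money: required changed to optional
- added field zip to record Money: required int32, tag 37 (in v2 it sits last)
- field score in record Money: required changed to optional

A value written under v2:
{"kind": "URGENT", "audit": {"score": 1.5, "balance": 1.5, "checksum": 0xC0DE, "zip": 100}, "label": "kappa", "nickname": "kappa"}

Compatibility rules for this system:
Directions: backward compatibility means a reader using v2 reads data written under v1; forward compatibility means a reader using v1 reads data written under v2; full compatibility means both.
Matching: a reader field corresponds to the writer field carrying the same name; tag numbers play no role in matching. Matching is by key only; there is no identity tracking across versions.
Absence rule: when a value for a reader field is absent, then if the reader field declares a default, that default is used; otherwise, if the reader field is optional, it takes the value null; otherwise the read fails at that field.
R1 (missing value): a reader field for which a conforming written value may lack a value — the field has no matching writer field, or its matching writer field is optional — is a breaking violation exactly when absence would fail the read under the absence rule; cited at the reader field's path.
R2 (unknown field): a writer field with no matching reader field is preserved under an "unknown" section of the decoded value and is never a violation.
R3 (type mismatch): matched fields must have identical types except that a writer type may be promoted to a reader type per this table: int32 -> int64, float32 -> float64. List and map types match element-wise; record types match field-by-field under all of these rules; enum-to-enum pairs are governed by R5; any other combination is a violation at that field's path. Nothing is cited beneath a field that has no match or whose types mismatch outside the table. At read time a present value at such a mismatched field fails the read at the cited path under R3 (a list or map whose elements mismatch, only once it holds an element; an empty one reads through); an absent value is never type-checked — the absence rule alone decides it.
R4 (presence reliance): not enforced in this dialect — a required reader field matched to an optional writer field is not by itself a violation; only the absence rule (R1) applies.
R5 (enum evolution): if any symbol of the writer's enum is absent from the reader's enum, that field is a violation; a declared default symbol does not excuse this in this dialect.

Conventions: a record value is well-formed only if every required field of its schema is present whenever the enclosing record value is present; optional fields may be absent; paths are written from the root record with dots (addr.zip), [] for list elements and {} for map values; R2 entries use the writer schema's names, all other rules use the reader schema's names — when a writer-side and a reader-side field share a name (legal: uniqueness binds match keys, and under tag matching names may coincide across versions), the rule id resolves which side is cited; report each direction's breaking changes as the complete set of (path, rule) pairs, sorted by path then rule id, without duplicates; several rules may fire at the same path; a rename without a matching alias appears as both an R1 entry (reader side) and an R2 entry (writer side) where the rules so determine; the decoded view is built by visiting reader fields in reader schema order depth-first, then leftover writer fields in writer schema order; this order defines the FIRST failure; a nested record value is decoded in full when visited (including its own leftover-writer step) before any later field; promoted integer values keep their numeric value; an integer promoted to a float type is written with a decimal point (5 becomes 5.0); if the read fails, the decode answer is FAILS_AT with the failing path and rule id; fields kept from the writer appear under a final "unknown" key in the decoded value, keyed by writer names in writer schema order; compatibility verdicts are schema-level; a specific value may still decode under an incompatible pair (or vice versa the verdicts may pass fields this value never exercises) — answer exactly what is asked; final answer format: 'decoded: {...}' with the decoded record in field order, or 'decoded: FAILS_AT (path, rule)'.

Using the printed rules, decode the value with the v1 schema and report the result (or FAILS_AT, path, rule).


decoded: {"kind": "URGENT", "audit": {"score": 1.5, "balance": 1.5, "checksum": 0xC0DE, "unknown": {"zip": 100}}, "label": "kappa", "nickname": "kappa"}

in Order below, arrows point writer -> reader
decode walk for Order under reader schema v1:
  kind := "URGENT"
  audit.score := 1.5
  audit.balance := 1.5
  audit.checksum := 0xC0DE
  writer audit.zip: kept under "unknown"
  label := "kappa"
  nickname := "kappa"
  => decoded: {"kind": "URGENT", "audit": {"score": 1.5, "balance": 1.5, "checksum": 0xC0DE, "unknown": {"zip": 100}}, "label": "kappa", "nickname": "kappa"}
checking off the Order differences that do not matter here:
  field balance in record Money: required changed to optional -> no rule fires on it and the decoded Order view is identical with or without it
  field score in record Money: required changed to optional -> no rule fires on it and the decoded Order view is identical with or without it


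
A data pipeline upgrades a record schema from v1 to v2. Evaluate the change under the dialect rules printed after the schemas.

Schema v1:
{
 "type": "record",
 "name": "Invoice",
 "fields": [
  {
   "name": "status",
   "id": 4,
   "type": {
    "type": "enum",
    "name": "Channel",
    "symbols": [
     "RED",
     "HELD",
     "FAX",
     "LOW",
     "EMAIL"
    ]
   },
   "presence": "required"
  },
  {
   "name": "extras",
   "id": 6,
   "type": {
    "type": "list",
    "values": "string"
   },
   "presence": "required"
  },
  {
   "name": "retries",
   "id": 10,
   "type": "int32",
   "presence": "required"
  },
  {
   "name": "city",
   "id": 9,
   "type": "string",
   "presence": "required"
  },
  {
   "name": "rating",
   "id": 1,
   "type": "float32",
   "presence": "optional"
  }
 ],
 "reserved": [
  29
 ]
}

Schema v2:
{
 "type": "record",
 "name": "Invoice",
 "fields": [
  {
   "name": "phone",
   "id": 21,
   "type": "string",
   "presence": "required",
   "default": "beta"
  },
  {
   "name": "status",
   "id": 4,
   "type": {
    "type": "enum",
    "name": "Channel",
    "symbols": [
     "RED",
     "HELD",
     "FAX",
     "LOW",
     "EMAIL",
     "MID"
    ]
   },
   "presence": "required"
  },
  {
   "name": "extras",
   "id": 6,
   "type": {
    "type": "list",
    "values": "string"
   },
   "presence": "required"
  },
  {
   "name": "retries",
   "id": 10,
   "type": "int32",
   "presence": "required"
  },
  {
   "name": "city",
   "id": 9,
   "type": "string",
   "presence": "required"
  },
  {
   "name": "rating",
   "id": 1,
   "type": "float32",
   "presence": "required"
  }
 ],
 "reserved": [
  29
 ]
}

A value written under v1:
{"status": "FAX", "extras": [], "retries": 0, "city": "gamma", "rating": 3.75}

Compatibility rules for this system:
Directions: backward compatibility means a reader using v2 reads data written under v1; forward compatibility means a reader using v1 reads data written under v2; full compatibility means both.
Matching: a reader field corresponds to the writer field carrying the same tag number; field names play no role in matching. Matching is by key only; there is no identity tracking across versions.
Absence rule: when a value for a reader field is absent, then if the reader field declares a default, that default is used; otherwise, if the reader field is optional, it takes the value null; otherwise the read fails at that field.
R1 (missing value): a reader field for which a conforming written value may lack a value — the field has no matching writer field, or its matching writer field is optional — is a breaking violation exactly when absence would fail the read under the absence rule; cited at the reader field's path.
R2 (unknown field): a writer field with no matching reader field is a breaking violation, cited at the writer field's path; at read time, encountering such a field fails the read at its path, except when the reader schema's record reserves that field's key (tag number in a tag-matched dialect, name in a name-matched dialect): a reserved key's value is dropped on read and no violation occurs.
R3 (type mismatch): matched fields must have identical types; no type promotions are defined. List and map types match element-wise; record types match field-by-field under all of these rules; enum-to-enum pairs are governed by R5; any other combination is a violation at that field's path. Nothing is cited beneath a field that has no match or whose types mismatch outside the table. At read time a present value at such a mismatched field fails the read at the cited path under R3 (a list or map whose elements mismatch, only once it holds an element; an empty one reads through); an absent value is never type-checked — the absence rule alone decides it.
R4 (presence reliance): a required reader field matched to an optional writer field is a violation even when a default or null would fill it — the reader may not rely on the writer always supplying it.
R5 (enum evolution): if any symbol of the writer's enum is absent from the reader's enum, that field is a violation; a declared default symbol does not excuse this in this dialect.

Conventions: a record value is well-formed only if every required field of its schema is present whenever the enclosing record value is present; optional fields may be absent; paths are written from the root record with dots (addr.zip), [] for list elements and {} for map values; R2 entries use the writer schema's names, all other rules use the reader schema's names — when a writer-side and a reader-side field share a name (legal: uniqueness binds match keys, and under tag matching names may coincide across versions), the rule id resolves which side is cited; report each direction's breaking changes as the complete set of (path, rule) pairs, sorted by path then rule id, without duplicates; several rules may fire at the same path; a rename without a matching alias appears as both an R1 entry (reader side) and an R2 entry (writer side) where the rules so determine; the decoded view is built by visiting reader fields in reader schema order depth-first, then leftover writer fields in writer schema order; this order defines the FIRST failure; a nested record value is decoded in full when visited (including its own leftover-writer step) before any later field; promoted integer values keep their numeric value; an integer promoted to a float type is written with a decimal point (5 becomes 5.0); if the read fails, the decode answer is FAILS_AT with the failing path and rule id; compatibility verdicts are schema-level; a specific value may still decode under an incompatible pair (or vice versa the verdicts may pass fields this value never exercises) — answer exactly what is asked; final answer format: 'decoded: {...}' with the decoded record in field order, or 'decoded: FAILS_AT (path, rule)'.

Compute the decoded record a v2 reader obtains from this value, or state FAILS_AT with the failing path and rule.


each type pair in Invoice: writer, then reader
decoding the Invoice value with the v2 reader:
  phone := "beta" (missing; default applied)
  status := "FAX"
  extras := []
  retries := 0
  city := "gamma"
  rating := 3.75
  => decoded: {"phone": "beta", "status": "FAX", "extras": [], "retries": 0, "city": "gamma", "rating": 3.75}
the other Invoice changes do not affect what is asked:
  field rating in record Invoice: optional changed to required -> a verdict-level change on Invoice — the shown value reads the same
  enum Channel (field status in record Invoice): symbol MID added -> a verdict-level change on Invoice — the shown value reads the same

decoded: {"phone": "beta", "status": "FAX", "extras": [], "retries": 0, "city": "gamma", "rating": 3.75}


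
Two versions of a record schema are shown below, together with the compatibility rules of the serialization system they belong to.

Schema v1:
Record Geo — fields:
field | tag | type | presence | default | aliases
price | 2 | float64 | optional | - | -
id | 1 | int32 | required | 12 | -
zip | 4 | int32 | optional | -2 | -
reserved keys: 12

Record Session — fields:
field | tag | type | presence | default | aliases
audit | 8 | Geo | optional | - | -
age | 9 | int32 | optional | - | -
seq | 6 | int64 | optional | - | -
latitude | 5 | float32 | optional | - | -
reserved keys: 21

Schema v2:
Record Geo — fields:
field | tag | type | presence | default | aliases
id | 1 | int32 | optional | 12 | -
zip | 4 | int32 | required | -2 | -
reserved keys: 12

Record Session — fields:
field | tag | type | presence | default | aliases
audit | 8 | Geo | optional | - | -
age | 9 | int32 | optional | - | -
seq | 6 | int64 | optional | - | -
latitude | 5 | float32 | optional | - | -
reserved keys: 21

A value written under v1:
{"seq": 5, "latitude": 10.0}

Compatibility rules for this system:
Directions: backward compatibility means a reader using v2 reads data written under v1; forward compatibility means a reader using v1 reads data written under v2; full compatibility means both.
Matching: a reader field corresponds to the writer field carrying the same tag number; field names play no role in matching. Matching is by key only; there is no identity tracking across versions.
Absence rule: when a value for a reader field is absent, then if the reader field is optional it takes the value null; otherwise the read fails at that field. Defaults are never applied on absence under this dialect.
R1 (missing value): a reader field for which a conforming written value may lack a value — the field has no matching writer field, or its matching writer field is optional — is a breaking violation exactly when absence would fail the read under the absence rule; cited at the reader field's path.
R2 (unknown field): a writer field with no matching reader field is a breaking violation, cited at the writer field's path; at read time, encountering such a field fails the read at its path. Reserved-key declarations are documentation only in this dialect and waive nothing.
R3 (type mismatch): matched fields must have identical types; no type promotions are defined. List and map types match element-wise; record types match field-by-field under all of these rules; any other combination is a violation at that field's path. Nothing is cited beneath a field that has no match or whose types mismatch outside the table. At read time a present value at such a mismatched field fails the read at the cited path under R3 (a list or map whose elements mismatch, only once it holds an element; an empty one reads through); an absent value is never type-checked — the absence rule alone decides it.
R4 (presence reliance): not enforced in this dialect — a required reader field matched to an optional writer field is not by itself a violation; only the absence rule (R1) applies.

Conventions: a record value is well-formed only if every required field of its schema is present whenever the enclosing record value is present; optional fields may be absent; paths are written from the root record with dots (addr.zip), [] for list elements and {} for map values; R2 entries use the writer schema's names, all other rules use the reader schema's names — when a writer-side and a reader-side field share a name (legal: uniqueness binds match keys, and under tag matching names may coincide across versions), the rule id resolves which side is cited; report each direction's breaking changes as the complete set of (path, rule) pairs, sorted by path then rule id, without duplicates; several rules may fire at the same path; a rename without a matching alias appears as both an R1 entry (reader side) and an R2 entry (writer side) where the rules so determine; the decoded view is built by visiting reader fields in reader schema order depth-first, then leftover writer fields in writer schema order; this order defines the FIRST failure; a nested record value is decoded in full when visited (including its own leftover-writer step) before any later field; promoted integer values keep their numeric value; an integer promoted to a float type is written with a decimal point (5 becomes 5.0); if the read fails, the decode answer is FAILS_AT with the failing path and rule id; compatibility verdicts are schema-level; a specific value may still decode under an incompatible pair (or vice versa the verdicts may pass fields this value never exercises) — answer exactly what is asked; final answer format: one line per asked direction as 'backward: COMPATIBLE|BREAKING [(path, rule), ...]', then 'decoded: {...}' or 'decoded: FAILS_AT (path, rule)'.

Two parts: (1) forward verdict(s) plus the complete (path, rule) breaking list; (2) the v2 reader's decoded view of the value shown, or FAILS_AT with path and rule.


the writer's type comes first in each Session pair
forward pass over Session, reader schema v1, writer schema v2:
  audit: paired with writer audit (Geo -> Geo; writer optional)
  age: paired with writer age (int32 -> int32; writer optional)
  seq: paired with writer seq (int64 -> int64; writer optional)
  latitude: paired with writer latitude (float32 -> float32; writer optional)
  no writer field matches reader audit.price
  audit.id: paired with writer audit.id (int32 -> int32; writer optional)
  audit.zip: paired with writer audit.zip (int32 -> int32; writer required)
  R1 fires at audit.id
  => forward: BREAKING (1)
migrating the Session value to v2:
  audit := null (missing; optional => null)
  age := null (missing; optional => null)
  seq := 5
  latitude := 10.0
  => decoded: {"audit": null, "age": null, "seq": 5, "latitude": 10.0}
remaining Session differences; none change what is asked:
  removed field price from record Geo -> affects backward compatibility only, which is not asked
  field zip in record Geo: optional changed to required -> affects backward compatibility only, which is not asked

forward: BREAKING [(audit.id, R1)]; decoded: {"audit": null, "age": null, "seq": 5, "latitude": 10.0}


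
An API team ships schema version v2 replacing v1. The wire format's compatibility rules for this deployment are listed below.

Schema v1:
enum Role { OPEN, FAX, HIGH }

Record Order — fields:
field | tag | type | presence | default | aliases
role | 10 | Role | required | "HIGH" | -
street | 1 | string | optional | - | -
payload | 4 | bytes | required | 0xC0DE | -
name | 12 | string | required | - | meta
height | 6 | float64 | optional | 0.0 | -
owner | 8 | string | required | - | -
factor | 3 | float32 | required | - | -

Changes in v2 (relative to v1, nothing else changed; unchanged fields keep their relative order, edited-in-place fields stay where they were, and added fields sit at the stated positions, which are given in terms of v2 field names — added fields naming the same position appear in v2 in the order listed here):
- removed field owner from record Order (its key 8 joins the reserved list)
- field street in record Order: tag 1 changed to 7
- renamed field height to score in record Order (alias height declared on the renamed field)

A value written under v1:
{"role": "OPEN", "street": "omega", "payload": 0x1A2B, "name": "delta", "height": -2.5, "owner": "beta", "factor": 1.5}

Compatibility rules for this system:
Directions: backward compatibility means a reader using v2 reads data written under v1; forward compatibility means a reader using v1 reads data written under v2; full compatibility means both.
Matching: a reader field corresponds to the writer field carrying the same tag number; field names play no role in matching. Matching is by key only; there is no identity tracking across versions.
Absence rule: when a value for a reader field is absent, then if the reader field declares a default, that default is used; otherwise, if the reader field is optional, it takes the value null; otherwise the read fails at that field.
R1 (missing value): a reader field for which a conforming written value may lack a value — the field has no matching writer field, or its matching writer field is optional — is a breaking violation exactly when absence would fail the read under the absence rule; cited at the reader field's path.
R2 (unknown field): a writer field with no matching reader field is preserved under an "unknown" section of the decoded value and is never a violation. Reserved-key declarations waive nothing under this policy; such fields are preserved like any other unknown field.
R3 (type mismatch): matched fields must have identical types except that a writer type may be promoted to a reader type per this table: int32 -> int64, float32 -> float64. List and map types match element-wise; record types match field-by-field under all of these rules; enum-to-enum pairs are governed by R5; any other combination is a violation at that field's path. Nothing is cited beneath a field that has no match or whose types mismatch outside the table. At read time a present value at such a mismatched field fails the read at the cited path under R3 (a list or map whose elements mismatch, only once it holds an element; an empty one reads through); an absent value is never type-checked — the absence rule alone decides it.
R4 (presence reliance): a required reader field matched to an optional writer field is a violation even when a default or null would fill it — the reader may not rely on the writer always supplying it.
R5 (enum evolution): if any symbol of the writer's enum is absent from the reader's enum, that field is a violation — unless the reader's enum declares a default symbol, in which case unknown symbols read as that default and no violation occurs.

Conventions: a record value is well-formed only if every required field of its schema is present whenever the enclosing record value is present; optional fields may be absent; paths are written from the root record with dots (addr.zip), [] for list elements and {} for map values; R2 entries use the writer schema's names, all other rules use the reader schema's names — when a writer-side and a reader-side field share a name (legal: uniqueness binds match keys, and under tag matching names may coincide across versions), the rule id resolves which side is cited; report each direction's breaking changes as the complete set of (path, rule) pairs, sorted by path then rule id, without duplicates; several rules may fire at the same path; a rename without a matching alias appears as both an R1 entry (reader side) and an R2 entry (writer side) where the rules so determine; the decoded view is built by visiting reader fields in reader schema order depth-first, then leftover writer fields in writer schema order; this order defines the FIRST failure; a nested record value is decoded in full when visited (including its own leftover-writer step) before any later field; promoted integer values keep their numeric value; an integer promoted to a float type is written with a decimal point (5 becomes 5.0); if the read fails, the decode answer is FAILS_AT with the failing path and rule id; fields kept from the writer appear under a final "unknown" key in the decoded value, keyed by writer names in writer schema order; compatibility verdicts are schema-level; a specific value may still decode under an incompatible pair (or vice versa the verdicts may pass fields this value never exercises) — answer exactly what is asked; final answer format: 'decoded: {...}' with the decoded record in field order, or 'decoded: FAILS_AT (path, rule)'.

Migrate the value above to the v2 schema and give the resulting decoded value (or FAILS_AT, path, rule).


arrows below run writer -> reader for Order
decoding the Order value with the v2 reader:
  role := "OPEN"
  street := null (not supplied -> null)
  payload := 0x1A2B
  name := "delta"
  score := -2.5 (from writer height)
  factor := 1.5
  writer street: kept under "unknown"
  writer owner: kept under "unknown"
  => decoded: {"role": "OPEN", "street": null, "payload": 0x1A2B, "name": "delta", "score": -2.5, "factor": 1.5, "unknown": {"street": "omega", "owner": "beta"}}

decoded: {"role": "OPEN", "street": null, "payload": 0x1A2B, "name": "delta", "score": -2.5, "factor": 1.5, "unknown": {"street": "omega", "owner": "beta"}}


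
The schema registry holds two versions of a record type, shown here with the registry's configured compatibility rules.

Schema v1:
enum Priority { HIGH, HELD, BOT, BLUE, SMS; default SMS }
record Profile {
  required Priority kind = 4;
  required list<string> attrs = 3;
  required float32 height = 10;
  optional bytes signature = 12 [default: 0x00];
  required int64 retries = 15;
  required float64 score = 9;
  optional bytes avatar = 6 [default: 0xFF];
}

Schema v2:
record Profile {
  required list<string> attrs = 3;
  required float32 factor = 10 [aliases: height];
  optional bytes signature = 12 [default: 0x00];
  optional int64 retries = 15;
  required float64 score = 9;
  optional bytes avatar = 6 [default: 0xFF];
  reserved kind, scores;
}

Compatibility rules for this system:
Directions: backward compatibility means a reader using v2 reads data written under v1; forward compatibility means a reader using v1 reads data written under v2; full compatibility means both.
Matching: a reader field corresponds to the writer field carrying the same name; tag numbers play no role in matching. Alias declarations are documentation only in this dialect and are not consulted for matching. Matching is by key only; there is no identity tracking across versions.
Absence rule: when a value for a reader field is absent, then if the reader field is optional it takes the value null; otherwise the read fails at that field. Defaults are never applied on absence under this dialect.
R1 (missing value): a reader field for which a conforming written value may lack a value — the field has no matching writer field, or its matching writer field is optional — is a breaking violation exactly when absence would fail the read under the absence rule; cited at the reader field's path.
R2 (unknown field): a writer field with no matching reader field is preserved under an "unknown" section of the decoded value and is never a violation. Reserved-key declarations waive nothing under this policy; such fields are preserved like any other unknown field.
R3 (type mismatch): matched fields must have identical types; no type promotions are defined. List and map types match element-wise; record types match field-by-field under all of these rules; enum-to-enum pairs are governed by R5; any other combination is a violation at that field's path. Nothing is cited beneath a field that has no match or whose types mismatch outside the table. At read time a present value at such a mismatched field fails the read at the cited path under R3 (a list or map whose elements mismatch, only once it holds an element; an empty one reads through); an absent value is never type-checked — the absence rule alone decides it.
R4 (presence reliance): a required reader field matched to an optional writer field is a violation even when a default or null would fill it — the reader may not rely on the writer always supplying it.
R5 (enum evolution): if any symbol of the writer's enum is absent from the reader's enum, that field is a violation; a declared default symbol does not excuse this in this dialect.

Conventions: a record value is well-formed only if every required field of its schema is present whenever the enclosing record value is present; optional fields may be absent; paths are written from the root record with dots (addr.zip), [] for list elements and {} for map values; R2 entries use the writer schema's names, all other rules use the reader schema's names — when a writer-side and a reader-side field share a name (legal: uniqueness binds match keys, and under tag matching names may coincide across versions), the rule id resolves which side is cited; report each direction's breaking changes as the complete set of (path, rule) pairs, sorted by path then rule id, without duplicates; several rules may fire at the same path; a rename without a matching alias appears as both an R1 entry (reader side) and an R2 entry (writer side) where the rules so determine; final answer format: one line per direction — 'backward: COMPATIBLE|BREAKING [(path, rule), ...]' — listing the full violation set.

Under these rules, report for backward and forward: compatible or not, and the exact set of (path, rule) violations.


the writer's type comes first in each Profile pair
backward on Profile — v2 reading data written by v1:
  attrs <- attrs (list<string> -> list<string>, writer required)
  factor: no writer match
  signature <- signature (bytes -> bytes, writer optional)
  retries <- retries (int64 -> int64, writer required)
  score <- score (float64 -> float64, writer required)
  avatar <- avatar (bytes -> bytes, writer optional)
  leftover writer field: kind
  leftover writer field: height
  violation R1 at factor
  => backward: BREAKING (1)
forward on Profile — v1 reading data written by v2:
  kind: no writer match
  attrs <- attrs (list<string> -> list<string>, writer required)
  height: no writer match
  signature <- signature (bytes -> bytes, writer optional)
  retries <- retries (int64 -> int64, writer optional)
  score <- score (float64 -> float64, writer required)
  avatar <- avatar (bytes -> bytes, writer optional)
  leftover writer field: factor
  violation R1 at height
  violation R1 at kind
  violation R1 at retries
  violation R4 at retries
  => forward: BREAKING (4)

backward: BREAKING [(factor, R1)]; forward: BREAKING [(height, R1), (kind, R1), (retries, R1), (retries, R4)]


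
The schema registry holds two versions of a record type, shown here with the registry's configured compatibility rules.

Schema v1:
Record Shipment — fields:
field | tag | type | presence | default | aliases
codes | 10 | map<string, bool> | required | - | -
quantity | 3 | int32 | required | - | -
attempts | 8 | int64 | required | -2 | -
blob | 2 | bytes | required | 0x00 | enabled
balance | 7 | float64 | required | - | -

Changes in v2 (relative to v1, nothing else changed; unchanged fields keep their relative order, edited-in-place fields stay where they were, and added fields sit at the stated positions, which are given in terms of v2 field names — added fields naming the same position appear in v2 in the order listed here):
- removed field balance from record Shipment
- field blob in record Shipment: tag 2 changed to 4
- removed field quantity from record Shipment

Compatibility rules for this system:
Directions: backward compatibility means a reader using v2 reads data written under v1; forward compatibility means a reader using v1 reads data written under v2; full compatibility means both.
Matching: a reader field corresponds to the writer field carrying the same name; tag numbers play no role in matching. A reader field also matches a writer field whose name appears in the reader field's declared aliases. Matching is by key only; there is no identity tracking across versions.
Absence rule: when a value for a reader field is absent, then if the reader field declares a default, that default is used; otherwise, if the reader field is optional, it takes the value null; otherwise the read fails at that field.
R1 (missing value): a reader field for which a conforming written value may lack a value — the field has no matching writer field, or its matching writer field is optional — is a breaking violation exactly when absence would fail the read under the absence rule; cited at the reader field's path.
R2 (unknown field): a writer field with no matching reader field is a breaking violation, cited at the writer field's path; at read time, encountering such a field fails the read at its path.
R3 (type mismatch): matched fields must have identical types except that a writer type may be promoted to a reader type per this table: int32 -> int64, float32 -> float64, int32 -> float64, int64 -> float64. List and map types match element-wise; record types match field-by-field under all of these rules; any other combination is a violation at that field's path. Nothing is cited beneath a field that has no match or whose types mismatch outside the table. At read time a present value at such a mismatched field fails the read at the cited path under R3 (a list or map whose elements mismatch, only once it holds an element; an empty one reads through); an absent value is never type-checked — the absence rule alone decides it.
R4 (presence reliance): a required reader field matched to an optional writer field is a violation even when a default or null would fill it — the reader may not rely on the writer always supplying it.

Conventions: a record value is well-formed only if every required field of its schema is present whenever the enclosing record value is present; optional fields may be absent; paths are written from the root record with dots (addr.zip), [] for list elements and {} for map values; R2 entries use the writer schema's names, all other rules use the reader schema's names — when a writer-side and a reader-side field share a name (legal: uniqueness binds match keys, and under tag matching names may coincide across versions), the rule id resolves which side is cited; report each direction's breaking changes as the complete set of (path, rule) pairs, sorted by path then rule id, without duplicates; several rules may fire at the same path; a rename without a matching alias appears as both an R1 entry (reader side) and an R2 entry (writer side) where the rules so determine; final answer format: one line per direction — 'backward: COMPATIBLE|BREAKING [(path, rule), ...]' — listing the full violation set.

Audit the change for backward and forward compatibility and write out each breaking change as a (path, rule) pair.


backward: BREAKING [(balance, R2), (quantity, R2)]; forward: BREAKING [(balance, R1), (quantity, R1)]

each type pair in Shipment: writer, then reader
backward for Shipment (reader v2, writer v1):
  codes: map<string, bool> -> map<string, bool>, writer required; from codes
  attempts: int64 -> int64, writer required; from attempts
  blob: bytes -> bytes, writer required; from blob
  writer quantity: unknown to reader
  writer balance: unknown to reader
  rule R2 violated at balance
  rule R2 violated at quantity
  => backward verdict for Shipment: BREAKING, 2 violation(s)
forward for Shipment (reader v1, writer v2):
  codes: map<string, bool> -> map<string, bool>, writer required; from codes
  no writer field matches reader quantity
  attempts: int64 -> int64, writer required; from attempts
  blob: bytes -> bytes, writer required; from blob
  no writer field matches reader balance
  rule R1 violated at balance
  rule R1 violated at quantity
  => forward verdict for Shipment: BREAKING, 2 violation(s)


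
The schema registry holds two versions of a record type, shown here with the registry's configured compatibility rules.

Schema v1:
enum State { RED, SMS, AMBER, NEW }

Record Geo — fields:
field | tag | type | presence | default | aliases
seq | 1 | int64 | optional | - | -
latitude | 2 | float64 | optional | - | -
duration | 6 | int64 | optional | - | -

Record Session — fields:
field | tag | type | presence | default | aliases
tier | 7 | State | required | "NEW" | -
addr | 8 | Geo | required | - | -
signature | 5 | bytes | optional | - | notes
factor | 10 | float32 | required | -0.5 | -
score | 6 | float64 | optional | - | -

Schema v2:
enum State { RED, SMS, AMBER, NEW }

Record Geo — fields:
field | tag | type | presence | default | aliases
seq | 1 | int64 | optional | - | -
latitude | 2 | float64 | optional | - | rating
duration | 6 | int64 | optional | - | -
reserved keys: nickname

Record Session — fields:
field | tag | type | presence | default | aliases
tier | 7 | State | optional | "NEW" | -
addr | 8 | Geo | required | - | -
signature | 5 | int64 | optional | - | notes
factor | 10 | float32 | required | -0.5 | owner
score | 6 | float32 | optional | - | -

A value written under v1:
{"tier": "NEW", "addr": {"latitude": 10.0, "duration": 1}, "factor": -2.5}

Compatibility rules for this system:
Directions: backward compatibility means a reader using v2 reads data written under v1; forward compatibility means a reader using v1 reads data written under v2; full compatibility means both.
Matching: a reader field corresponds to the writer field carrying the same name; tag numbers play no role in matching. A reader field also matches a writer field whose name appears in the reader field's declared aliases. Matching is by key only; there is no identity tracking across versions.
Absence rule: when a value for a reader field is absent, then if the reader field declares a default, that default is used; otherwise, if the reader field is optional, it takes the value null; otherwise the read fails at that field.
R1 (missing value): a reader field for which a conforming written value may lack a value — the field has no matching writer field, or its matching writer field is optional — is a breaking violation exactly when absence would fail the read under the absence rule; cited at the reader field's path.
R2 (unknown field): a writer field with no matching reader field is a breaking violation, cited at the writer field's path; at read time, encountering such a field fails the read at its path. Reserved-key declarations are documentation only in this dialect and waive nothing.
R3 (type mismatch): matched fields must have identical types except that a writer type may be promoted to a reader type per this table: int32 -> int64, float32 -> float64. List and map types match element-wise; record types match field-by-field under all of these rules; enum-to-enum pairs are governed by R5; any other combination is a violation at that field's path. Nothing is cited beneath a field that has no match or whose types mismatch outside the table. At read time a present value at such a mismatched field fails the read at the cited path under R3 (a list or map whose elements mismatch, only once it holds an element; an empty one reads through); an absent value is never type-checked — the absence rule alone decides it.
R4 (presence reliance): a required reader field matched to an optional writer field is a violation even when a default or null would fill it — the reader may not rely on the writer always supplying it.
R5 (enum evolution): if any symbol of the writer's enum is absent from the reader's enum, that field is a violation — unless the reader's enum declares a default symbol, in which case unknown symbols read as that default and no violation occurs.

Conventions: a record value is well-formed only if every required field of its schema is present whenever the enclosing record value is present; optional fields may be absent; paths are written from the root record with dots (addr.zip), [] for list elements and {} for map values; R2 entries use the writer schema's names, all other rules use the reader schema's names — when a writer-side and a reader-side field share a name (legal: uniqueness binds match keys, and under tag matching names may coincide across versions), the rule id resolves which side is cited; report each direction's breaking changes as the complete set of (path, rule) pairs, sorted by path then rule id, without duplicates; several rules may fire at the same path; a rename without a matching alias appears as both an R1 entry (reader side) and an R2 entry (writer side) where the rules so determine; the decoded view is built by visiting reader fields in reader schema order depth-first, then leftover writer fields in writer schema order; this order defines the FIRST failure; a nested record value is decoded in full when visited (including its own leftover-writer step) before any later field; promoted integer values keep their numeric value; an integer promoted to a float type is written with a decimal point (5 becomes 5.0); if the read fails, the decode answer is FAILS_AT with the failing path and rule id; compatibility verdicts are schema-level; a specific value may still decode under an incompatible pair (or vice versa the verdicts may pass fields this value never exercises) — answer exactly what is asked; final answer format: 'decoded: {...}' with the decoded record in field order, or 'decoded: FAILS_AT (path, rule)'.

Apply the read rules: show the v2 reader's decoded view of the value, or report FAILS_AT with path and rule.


decoded: {"tier": "NEW", "addr": {"seq": null, "latitude": 10.0, "duration": 1}, "signature": null, "factor": -2.5, "score": null}

each type pair in Session: writer, then reader
decoding the Session value with the v2 reader:
  tier := "NEW"
  addr.seq := null (missing; optional => null)
  addr.latitude := 10.0
  addr.duration := 1
  signature := null (missing; optional => null)
  factor := -2.5
  score := null (missing; optional => null)
  => decoded: {"tier": "NEW", "addr": {"seq": null, "latitude": 10.0, "duration": 1}, "signature": null, "factor": -2.5, "score": null}
ruling out the remaining Session differences:
  field tier in record Session: required changed to optional -> a verdict-level change on Session — the shown value reads the same
  field signature in record Session: type bytes changed to int64 -> a verdict-level change on Session — the shown value reads the same
  field score in record Session: type float64 changed to float32 -> a verdict-level change on Session — the shown value reads the same
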